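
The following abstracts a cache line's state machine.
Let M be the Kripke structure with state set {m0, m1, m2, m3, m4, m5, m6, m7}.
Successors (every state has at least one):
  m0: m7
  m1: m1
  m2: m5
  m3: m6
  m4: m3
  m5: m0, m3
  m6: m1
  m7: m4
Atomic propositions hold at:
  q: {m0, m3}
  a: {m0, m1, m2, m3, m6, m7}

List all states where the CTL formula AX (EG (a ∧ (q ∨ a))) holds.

{m1, m3, m4, m6}

Sat(q ∨ a) = {m0, m1, m2, m3, m6, m7}
Sat(a ∧ (q ∨ a)) = {m0, m1, m2, m3, m6, m7}
EG (a ∧ (q ∨ a)): greatest fixpoint, start Z0 = {m0, m1, m2, m3, m6, m7}, keep only states in Sat with some successor in Z. Z1 = {m0, m1, m3, m6}; Z2 = {m1, m3, m6}; fixed.
Sat(EG (a ∧ (q ∨ a))) = {m1, m3, m6}
Sat(AX (EG (a ∧ (q ∨ a)))) = {s : every successor in {m1, m3, m6}} = {m1, m3, m4, m6}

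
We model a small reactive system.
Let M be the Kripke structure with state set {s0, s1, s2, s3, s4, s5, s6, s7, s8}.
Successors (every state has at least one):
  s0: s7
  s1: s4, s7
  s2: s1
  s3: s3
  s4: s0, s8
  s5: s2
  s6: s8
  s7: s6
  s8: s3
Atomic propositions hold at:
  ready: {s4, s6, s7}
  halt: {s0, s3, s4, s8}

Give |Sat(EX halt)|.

5

Sat(EX halt) = {s : some successor in {s0, s3, s4, s8}} = {s1, s3, s4, s6, s8}
|Sat(EX halt)| = |{s1, s3, s4, s6, s8}| = 5.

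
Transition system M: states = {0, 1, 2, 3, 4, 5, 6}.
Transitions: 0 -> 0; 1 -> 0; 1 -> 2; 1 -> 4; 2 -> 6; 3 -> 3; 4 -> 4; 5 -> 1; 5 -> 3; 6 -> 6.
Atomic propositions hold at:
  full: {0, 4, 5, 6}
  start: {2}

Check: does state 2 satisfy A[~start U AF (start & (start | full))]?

Sat(~start) = {0, 1, 3, 4, 5, 6}
Sat(start | full) = {0, 2, 4, 5, 6}
Sat(start & (start | full)) = {2}
AF (start & (start | full)): least fixpoint, start Z0 = {2}, add states with every successor in Z. Already a fixed point.
Sat(AF (start & (start | full))) = {2}
A[~start U AF (start & (start | full))]: least fixpoint, start Z0 = Sat(AF (start & (start | full))) = {2}, add states in Sat(~start) with every successor in Z. Already a fixed point.
Sat(A[~start U AF (start & (start | full))]) = {2}
2 ∈ Sat(A[~start U AF (start & (start | full))]) = {2}, so the formula holds at 2.

Yes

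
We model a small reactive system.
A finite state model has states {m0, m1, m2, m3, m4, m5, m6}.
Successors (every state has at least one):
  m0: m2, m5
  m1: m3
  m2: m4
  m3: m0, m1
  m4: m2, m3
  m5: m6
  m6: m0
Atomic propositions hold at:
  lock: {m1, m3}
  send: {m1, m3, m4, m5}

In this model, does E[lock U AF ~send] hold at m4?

No

Sat(~send) = {m0, m2, m6}
AF ~send: least fixpoint, start Z0 = {m0, m2, m6}, add states with every successor in Z. Z1 = {m0, m2, m5, m6}; fixed.
Sat(AF ~send) = {m0, m2, m5, m6}
E[lock U AF ~send]: least fixpoint, start Z0 = Sat(AF ~send) = {m0, m2, m5, m6}, add states in Sat(lock) with some successor in Z. Z1 = {m0, m2, m3, m5, m6}; Z2 = {m0, m1, m2, m3, m5, m6}; fixed.
Sat(E[lock U AF ~send]) = {m0, m1, m2, m3, m5, m6}
m4 ∉ Sat(E[lock U AF ~send]) = {m0, m1, m2, m3, m5, m6}, so the formula does not hold at m4.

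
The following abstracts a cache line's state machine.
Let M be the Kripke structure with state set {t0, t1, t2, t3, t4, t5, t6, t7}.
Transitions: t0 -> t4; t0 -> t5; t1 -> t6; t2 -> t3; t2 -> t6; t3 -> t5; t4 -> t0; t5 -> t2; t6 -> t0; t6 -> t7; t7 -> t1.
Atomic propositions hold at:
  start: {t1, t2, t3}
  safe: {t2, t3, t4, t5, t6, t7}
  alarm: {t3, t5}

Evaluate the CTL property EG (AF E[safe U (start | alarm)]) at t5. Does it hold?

Yes

Sat(start | alarm) = {t1, t2, t3, t5}
E[safe U (start | alarm)]: least fixpoint, start Z0 = Sat((start | alarm)) = {t1, t2, t3, t5}, add states in Sat(safe) with some successor in Z. Z1 = {t1, t2, t3, t5, t7}; Z2 = {t1, t2, t3, t5, t6, t7}; fixed.
Sat(E[safe U (start | alarm)]) = {t1, t2, t3, t5, t6, t7}
AF E[safe U (start | alarm)]: least fixpoint, start Z0 = {t1, t2, t3, t5, t6, t7}, add states with every successor in Z. Already a fixed point.
Sat(AF E[safe U (start | alarm)]) = {t1, t2, t3, t5, t6, t7}
EG (AF E[safe U (start | alarm)]): greatest fixpoint, start Z0 = {t1, t2, t3, t5, t6, t7}, keep only states in Sat with some successor in Z. Already a fixed point.
Sat(EG (AF E[safe U (start | alarm)])) = {t1, t2, t3, t5, t6, t7}
t5 ∈ Sat(EG (AF E[safe U (start | alarm)])) = {t1, t2, t3, t5, t6, t7}, so the formula holds at t5.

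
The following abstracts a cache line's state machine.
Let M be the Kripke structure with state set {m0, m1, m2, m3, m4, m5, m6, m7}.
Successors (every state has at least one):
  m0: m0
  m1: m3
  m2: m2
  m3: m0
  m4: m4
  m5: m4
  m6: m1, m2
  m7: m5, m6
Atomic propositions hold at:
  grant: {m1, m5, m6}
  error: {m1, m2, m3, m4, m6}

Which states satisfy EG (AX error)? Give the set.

{m2, m4, m5, m6}

Sat(AX error) = {s : every successor in {m1, m2, m3, m4, m6}} = {m1, m2, m4, m5, m6}
EG (AX error): greatest fixpoint, start Z0 = {m1, m2, m4, m5, m6}, keep only states in Sat with some successor in Z. Z1 = {m2, m4, m5, m6}; fixed.
Sat(EG (AX error)) = {m2, m4, m5, m6}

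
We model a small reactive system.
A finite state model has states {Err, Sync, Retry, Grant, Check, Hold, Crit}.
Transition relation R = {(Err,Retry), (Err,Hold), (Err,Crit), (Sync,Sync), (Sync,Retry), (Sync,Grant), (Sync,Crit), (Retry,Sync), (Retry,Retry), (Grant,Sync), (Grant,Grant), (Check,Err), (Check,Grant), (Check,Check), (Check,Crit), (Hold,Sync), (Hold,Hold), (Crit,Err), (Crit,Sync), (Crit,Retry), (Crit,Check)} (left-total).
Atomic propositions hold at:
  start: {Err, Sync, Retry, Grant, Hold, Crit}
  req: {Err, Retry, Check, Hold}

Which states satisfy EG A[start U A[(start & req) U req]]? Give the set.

Sat(start & req) = {Err, Retry, Hold}
A[(start & req) U req]: least fixpoint, start Z0 = Sat(req) = {Err, Retry, Check, Hold}, add states in Sat(start & req) with every successor in Z. Already a fixed point.
Sat(A[(start & req) U req]) = {Err, Retry, Check, Hold}
A[start U A[(start & req) U req]]: least fixpoint, start Z0 = Sat(A[(start & req) U req]) = {Err, Retry, Check, Hold}, add states in Sat(start) with every successor in Z. Already a fixed point.
Sat(A[start U A[(start & req) U req]]) = {Err, Retry, Check, Hold}
EG A[start U A[(start & req) U req]]: greatest fixpoint, start Z0 = {Err, Retry, Check, Hold}, keep only states in Sat with some successor in Z. Already a fixed point.
Sat(EG A[start U A[(start & req) U req]]) = {Err, Retry, Check, Hold}

{Err, Retry, Check, Hold}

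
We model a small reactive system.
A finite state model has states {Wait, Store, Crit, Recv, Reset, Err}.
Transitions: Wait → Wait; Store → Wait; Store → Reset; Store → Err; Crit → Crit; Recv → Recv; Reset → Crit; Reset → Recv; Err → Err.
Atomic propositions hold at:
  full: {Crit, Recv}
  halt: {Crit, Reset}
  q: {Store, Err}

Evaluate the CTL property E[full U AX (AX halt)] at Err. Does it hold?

Sat(AX halt) = {s : every successor in {Crit, Reset}} = {Crit}
Sat(AX (AX halt)) = {s : every successor in {Crit}} = {Crit}
E[full U AX (AX halt)]: least fixpoint, start Z0 = Sat(AX (AX halt)) = {Crit}, add states in Sat(full) with some successor in Z. Already a fixed point.
Sat(E[full U AX (AX halt)]) = {Crit}
Err ∉ Sat(E[full U AX (AX halt)]) = {Crit}, so the formula does not hold at Err.

No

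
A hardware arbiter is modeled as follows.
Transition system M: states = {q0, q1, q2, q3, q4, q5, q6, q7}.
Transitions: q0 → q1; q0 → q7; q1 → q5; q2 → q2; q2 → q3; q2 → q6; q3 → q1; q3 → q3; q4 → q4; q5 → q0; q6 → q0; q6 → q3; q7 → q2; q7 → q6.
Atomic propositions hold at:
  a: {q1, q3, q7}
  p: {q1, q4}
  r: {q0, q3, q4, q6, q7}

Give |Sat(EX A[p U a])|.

4

A[p U a]: least fixpoint, start Z0 = Sat(a) = {q1, q3, q7}, add states in Sat(p) with every successor in Z. Already a fixed point.
Sat(A[p U a]) = {q1, q3, q7}
Sat(EX A[p U a]) = {s : some successor in {q1, q3, q7}} = {q0, q2, q3, q6}
|Sat(EX A[p U a])| = |{q0, q2, q3, q6}| = 4.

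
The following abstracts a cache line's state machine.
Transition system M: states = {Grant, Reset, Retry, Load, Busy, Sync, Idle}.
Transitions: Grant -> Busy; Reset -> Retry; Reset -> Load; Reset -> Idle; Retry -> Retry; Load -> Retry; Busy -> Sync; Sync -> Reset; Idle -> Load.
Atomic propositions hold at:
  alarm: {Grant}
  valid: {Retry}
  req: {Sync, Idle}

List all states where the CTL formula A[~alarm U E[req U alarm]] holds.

{Grant}

Sat(~alarm) = {Reset, Retry, Load, Busy, Sync, Idle}
E[req U alarm]: least fixpoint, start Z0 = Sat(alarm) = {Grant}, add states in Sat(req) with some successor in Z. Already a fixed point.
Sat(E[req U alarm]) = {Grant}
A[~alarm U E[req U alarm]]: least fixpoint, start Z0 = Sat(E[req U alarm]) = {Grant}, add states in Sat(~alarm) with every successor in Z. Already a fixed point.
Sat(A[~alarm U E[req U alarm]]) = {Grant}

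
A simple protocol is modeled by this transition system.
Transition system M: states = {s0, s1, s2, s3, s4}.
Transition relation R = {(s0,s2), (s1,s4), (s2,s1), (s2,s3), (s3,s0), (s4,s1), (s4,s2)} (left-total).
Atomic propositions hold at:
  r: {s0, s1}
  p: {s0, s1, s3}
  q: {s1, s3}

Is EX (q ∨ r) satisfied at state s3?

Yes

Sat(q ∨ r) = {s0, s1, s3}
Sat(EX (q ∨ r)) = {s : some successor in {s0, s1, s3}} = {s2, s3, s4}
s3 ∈ Sat(EX (q ∨ r)) = {s2, s3, s4}, so the formula holds at s3.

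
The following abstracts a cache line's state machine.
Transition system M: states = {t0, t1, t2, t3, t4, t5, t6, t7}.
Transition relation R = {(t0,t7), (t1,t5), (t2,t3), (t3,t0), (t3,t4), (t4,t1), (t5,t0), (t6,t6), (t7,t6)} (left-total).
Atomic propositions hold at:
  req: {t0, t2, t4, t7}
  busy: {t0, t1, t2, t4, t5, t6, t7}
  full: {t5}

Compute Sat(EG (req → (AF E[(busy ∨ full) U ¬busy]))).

{t6}

Sat(busy ∨ full) = {t0, t1, t2, t4, t5, t6, t7}
Sat(¬busy) = {t3}
E[(busy ∨ full) U ¬busy]: least fixpoint, start Z0 = Sat(¬busy) = {t3}, add states in Sat(busy ∨ full) with some successor in Z. Z1 = {t2, t3}; fixed.
Sat(E[(busy ∨ full) U ¬busy]) = {t2, t3}
AF E[(busy ∨ full) U ¬busy]: least fixpoint, start Z0 = {t2, t3}, add states with every successor in Z. Already a fixed point.
Sat(AF E[(busy ∨ full) U ¬busy]) = {t2, t3}
Sat(req → (AF E[(busy ∨ full) U ¬busy])) = {t1, t2, t3, t5, t6}
EG (req → (AF E[(busy ∨ full) U ¬busy])): greatest fixpoint, start Z0 = {t1, t2, t3, t5, t6}, keep only states in Sat with some successor in Z. Z1 = {t1, t2, t6}; Z2 = {t6}; fixed.
Sat(EG (req → (AF E[(busy ∨ full) U ¬busy]))) = {t6}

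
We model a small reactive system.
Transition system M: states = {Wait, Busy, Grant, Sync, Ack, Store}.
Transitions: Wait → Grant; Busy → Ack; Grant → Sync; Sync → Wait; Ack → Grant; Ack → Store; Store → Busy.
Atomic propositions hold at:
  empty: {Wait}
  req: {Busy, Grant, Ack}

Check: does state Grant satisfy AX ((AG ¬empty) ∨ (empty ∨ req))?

No

Sat(¬empty) = {Busy, Grant, Sync, Ack, Store}
AG ¬empty: greatest fixpoint, start Z0 = {Busy, Grant, Sync, Ack, Store}, keep only states in Sat with every successor in Z. Z1 = {Busy, Grant, Ack, Store}; Z2 = {Busy, Ack, Store}; Z3 = {Busy, Store}; Z4 = {Store}; Z5 = ∅; fixed.
Sat(AG ¬empty) = ∅
Sat(empty ∨ req) = {Wait, Busy, Grant, Ack}
Sat((AG ¬empty) ∨ (empty ∨ req)) = {Wait, Busy, Grant, Ack}
Sat(AX ((AG ¬empty) ∨ (empty ∨ req))) = {s : every successor in {Wait, Busy, Grant, Ack}} = {Wait, Busy, Sync, Store}
Grant ∉ Sat(AX ((AG ¬empty) ∨ (empty ∨ req))) = {Wait, Busy, Sync, Store}, so the formula does not hold at Grant.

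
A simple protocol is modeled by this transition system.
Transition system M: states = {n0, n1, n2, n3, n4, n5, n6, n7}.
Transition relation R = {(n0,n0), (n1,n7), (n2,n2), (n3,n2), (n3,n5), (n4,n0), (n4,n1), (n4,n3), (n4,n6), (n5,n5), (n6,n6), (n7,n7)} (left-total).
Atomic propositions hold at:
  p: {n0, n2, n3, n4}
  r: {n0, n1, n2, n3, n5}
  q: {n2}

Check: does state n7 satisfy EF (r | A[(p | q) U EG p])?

No

Sat(p | q) = {n0, n2, n3, n4}
EG p: greatest fixpoint, start Z0 = {n0, n2, n3, n4}, keep only states in Sat with some successor in Z. Already a fixed point.
Sat(EG p) = {n0, n2, n3, n4}
A[(p | q) U EG p]: least fixpoint, start Z0 = Sat(EG p) = {n0, n2, n3, n4}, add states in Sat(p | q) with every successor in Z. Already a fixed point.
Sat(A[(p | q) U EG p]) = {n0, n2, n3, n4}
Sat(r | A[(p | q) U EG p]) = {n0, n1, n2, n3, n4, n5}
EF (r | A[(p | q) U EG p]): least fixpoint, start Z0 = {n0, n1, n2, n3, n4, n5}, add states with some successor in Z. Already a fixed point.
Sat(EF (r | A[(p | q) U EG p])) = {n0, n1, n2, n3, n4, n5}
n7 ∉ Sat(EF (r | A[(p | q) U EG p])) = {n0, n1, n2, n3, n4, n5}, so the formula does not hold at n7.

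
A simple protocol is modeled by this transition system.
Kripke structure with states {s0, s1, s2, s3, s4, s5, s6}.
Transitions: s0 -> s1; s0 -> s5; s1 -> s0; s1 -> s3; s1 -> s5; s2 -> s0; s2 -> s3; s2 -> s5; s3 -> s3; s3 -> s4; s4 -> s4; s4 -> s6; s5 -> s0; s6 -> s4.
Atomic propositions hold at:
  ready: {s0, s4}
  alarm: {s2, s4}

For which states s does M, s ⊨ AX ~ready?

Sat(~ready) = {s1, s2, s3, s5, s6}
Sat(AX ~ready) = {s : every successor in {s1, s2, s3, s5, s6}} = {s0}

{s0}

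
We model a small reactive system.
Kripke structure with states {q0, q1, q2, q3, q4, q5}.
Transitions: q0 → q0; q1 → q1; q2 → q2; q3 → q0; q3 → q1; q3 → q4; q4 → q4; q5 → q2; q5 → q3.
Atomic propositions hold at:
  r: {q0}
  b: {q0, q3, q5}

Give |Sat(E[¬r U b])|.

Sat(¬r) = {q1, q2, q3, q4, q5}
E[¬r U b]: least fixpoint, start Z0 = Sat(b) = {q0, q3, q5}, add states in Sat(¬r) with some successor in Z. Already a fixed point.
Sat(E[¬r U b]) = {q0, q3, q5}
|Sat(E[¬r U b])| = |{q0, q3, q5}| = 3.

3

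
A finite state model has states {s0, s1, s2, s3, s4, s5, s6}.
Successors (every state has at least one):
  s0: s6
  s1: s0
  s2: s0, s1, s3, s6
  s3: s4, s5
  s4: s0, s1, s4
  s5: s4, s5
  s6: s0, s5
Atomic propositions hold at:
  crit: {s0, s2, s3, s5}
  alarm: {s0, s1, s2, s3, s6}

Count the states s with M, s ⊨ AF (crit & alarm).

4

Sat(crit & alarm) = {s0, s2, s3}
AF (crit & alarm): least fixpoint, start Z0 = {s0, s2, s3}, add states with every successor in Z. Z1 = {s0, s1, s2, s3}; fixed.
Sat(AF (crit & alarm)) = {s0, s1, s2, s3}
|Sat(AF (crit & alarm))| = |{s0, s1, s2, s3}| = 4.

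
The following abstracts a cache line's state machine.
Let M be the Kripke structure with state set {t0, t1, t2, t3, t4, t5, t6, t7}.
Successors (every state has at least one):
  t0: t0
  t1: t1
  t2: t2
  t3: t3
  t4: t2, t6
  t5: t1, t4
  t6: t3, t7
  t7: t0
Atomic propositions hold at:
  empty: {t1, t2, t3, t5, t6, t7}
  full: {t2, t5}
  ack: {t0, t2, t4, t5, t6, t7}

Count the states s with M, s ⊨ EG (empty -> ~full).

6

Sat(~full) = {t0, t1, t3, t4, t6, t7}
Sat(empty -> ~full) = {t0, t1, t3, t4, t6, t7}
EG (empty -> ~full): greatest fixpoint, start Z0 = {t0, t1, t3, t4, t6, t7}, keep only states in Sat with some successor in Z. Already a fixed point.
Sat(EG (empty -> ~full)) = {t0, t1, t3, t4, t6, t7}
|Sat(EG (empty -> ~full))| = |{t0, t1, t3, t4, t6, t7}| = 6.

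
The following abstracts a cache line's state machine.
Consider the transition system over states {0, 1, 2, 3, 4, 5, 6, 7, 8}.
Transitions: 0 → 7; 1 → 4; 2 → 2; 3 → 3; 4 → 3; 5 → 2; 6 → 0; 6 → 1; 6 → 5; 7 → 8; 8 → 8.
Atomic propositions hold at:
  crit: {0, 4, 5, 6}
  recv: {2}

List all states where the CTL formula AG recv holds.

{2}

AG recv: greatest fixpoint, start Z0 = {2}, keep only states in Sat with every successor in Z. Already a fixed point.
Sat(AG recv) = {2}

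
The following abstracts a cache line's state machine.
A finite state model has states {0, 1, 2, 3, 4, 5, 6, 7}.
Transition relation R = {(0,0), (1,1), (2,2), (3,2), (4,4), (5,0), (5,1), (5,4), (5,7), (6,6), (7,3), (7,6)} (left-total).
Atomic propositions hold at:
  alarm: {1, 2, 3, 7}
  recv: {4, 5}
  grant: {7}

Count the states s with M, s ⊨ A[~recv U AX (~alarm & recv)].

Sat(~recv) = {0, 1, 2, 3, 6, 7}
Sat(~alarm) = {0, 4, 5, 6}
Sat(~alarm & recv) = {4, 5}
Sat(AX (~alarm & recv)) = {s : every successor in {4, 5}} = {4}
A[~recv U AX (~alarm & recv)]: least fixpoint, start Z0 = Sat(AX (~alarm & recv)) = {4}, add states in Sat(~recv) with every successor in Z. Already a fixed point.
Sat(A[~recv U AX (~alarm & recv)]) = {4}
|Sat(A[~recv U AX (~alarm & recv)])| = |{4}| = 1.

1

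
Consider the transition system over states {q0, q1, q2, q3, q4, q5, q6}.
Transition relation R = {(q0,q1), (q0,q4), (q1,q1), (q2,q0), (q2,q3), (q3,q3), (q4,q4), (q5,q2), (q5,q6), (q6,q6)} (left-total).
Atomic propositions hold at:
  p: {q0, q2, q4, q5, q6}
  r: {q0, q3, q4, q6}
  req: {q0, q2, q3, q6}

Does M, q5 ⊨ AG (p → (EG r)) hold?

EG r: greatest fixpoint, start Z0 = {q0, q3, q4, q6}, keep only states in Sat with some successor in Z. Already a fixed point.
Sat(EG r) = {q0, q3, q4, q6}
Sat(p → (EG r)) = {q0, q1, q3, q4, q6}
AG (p → (EG r)): greatest fixpoint, start Z0 = {q0, q1, q3, q4, q6}, keep only states in Sat with every successor in Z. Already a fixed point.
Sat(AG (p → (EG r))) = {q0, q1, q3, q4, q6}
q5 ∉ Sat(AG (p → (EG r))) = {q0, q1, q3, q4, q6}, so the formula does not hold at q5.

No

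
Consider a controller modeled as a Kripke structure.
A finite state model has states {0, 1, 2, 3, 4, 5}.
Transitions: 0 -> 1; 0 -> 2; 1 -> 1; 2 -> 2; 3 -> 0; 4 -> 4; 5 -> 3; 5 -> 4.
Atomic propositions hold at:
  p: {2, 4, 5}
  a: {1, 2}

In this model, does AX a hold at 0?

Sat(AX a) = {s : every successor in {1, 2}} = {0, 1, 2}
0 ∈ Sat(AX a) = {0, 1, 2}, so the formula holds at 0.

Yes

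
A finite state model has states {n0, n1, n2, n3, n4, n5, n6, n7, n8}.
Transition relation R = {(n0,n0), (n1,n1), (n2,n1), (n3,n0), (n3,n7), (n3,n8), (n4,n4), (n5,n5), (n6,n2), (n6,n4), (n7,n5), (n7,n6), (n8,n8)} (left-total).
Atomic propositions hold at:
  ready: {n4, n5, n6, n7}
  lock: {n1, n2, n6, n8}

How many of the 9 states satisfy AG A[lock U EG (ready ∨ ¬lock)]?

3

Sat(¬lock) = {n0, n3, n4, n5, n7}
Sat(ready ∨ ¬lock) = {n0, n3, n4, n5, n6, n7}
EG (ready ∨ ¬lock): greatest fixpoint, start Z0 = {n0, n3, n4, n5, n6, n7}, keep only states in Sat with some successor in Z. Already a fixed point.
Sat(EG (ready ∨ ¬lock)) = {n0, n3, n4, n5, n6, n7}
A[lock U EG (ready ∨ ¬lock)]: least fixpoint, start Z0 = Sat(EG (ready ∨ ¬lock)) = {n0, n3, n4, n5, n6, n7}, add states in Sat(lock) with every successor in Z. Already a fixed point.
Sat(A[lock U EG (ready ∨ ¬lock)]) = {n0, n3, n4, n5, n6, n7}
AG A[lock U EG (ready ∨ ¬lock)]: greatest fixpoint, start Z0 = {n0, n3, n4, n5, n6, n7}, keep only states in Sat with every successor in Z. Z1 = {n0, n4, n5, n7}; Z2 = {n0, n4, n5}; fixed.
Sat(AG A[lock U EG (ready ∨ ¬lock)]) = {n0, n4, n5}
|Sat(AG A[lock U EG (ready ∨ ¬lock)])| = |{n0, n4, n5}| = 3.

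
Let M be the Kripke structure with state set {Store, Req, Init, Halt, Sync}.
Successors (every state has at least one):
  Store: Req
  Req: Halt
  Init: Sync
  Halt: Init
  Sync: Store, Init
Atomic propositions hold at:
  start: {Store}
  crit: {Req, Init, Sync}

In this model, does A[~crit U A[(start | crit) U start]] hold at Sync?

No

Sat(~crit) = {Store, Halt}
Sat(start | crit) = {Store, Req, Init, Sync}
A[(start | crit) U start]: least fixpoint, start Z0 = Sat(start) = {Store}, add states in Sat(start | crit) with every successor in Z. Already a fixed point.
Sat(A[(start | crit) U start]) = {Store}
A[~crit U A[(start | crit) U start]]: least fixpoint, start Z0 = Sat(A[(start | crit) U start]) = {Store}, add states in Sat(~crit) with every successor in Z. Already a fixed point.
Sat(A[~crit U A[(start | crit) U start]]) = {Store}
Sync ∉ Sat(A[~crit U A[(start | crit) U start]]) = {Store}, so the formula does not hold at Sync.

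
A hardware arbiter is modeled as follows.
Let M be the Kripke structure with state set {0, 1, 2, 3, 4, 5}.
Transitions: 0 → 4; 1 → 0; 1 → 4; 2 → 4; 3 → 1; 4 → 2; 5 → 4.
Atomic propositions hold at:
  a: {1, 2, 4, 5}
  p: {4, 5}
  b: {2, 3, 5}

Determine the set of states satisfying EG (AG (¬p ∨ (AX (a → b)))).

Sat(¬p) = {0, 1, 2, 3}
Sat(a → b) = {0, 2, 3, 5}
Sat(AX (a → b)) = {s : every successor in {0, 2, 3, 5}} = {4}
Sat(¬p ∨ (AX (a → b))) = {0, 1, 2, 3, 4}
AG (¬p ∨ (AX (a → b))): greatest fixpoint, start Z0 = {0, 1, 2, 3, 4}, keep only states in Sat with every successor in Z. Already a fixed point.
Sat(AG (¬p ∨ (AX (a → b)))) = {0, 1, 2, 3, 4}
EG (AG (¬p ∨ (AX (a → b)))): greatest fixpoint, start Z0 = {0, 1, 2, 3, 4}, keep only states in Sat with some successor in Z. Already a fixed point.
Sat(EG (AG (¬p ∨ (AX (a → b))))) = {0, 1, 2, 3, 4}

{0, 1, 2, 3, 4}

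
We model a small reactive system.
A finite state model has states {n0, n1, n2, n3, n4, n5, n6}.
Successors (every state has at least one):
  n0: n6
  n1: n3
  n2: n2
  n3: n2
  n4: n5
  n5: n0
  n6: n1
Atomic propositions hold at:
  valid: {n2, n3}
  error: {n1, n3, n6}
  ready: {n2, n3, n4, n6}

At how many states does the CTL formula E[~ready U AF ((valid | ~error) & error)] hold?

6

Sat(~ready) = {n0, n1, n5}
Sat(~error) = {n0, n2, n4, n5}
Sat(valid | ~error) = {n0, n2, n3, n4, n5}
Sat((valid | ~error) & error) = {n3}
AF ((valid | ~error) & error): least fixpoint, start Z0 = {n3}, add states with every successor in Z. Z1 = {n1, n3}; Z2 = {n1, n3, n6}; Z3 = {n0, n1, n3, n6}; Z4 = {n0, n1, n3, n5, n6}; Z5 = {n0, n1, n3, n4, n5, n6}; fixed.
Sat(AF ((valid | ~error) & error)) = {n0, n1, n3, n4, n5, n6}
E[~ready U AF ((valid | ~error) & error)]: least fixpoint, start Z0 = Sat(AF ((valid | ~error) & error)) = {n0, n1, n3, n4, n5, n6}, add states in Sat(~ready) with some successor in Z. Already a fixed point.
Sat(E[~ready U AF ((valid | ~error) & error)]) = {n0, n1, n3, n4, n5, n6}
|Sat(E[~ready U AF ((valid | ~error) & error)])| = |{n0, n1, n3, n4, n5, n6}| = 6.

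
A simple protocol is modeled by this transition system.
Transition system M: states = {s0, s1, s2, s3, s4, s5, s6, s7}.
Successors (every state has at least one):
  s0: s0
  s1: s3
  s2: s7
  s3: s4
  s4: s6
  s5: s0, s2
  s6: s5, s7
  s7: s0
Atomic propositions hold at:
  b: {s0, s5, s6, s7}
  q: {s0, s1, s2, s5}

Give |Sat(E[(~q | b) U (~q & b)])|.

4

Sat(~q) = {s3, s4, s6, s7}
Sat(~q | b) = {s0, s3, s4, s5, s6, s7}
Sat(~q & b) = {s6, s7}
E[(~q | b) U (~q & b)]: least fixpoint, start Z0 = Sat((~q & b)) = {s6, s7}, add states in Sat(~q | b) with some successor in Z. Z1 = {s4, s6, s7}; Z2 = {s3, s4, s6, s7}; fixed.
Sat(E[(~q | b) U (~q & b)]) = {s3, s4, s6, s7}
|Sat(E[(~q | b) U (~q & b)])| = |{s3, s4, s6, s7}| = 4.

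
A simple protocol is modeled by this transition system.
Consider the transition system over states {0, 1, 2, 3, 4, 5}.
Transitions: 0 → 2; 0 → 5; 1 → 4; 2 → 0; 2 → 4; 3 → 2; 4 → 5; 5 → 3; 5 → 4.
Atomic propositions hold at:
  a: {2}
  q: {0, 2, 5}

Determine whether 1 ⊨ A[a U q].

A[a U q]: least fixpoint, start Z0 = Sat(q) = {0, 2, 5}, add states in Sat(a) with every successor in Z. Already a fixed point.
Sat(A[a U q]) = {0, 2, 5}
1 ∉ Sat(A[a U q]) = {0, 2, 5}, so the formula does not hold at 1.

No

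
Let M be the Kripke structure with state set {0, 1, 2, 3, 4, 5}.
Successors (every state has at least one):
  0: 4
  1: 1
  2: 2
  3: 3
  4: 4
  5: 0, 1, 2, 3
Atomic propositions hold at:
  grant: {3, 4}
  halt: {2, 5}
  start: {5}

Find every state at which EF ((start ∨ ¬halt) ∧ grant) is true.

Sat(¬halt) = {0, 1, 3, 4}
Sat(start ∨ ¬halt) = {0, 1, 3, 4, 5}
Sat((start ∨ ¬halt) ∧ grant) = {3, 4}
EF ((start ∨ ¬halt) ∧ grant): least fixpoint, start Z0 = {3, 4}, add states with some successor in Z. Z1 = {0, 3, 4, 5}; fixed.
Sat(EF ((start ∨ ¬halt) ∧ grant)) = {0, 3, 4, 5}

{0, 3, 4, 5}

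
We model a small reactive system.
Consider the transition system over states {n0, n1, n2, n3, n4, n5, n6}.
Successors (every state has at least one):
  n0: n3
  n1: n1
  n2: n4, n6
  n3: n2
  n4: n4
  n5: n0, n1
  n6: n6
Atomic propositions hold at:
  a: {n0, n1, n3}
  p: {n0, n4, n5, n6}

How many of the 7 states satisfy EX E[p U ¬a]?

Sat(¬a) = {n2, n4, n5, n6}
E[p U ¬a]: least fixpoint, start Z0 = Sat(¬a) = {n2, n4, n5, n6}, add states in Sat(p) with some successor in Z. Already a fixed point.
Sat(E[p U ¬a]) = {n2, n4, n5, n6}
Sat(EX E[p U ¬a]) = {s : some successor in {n2, n4, n5, n6}} = {n2, n3, n4, n6}
|Sat(EX E[p U ¬a])| = |{n2, n3, n4, n6}| = 4.

4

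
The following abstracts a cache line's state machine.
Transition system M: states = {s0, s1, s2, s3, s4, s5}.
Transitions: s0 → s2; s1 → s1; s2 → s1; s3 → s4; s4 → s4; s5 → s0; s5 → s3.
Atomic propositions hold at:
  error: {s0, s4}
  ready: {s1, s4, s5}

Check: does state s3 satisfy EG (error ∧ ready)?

Sat(error ∧ ready) = {s4}
EG (error ∧ ready): greatest fixpoint, start Z0 = {s4}, keep only states in Sat with some successor in Z. Already a fixed point.
Sat(EG (error ∧ ready)) = {s4}
s3 ∉ Sat(EG (error ∧ ready)) = {s4}, so the formula does not hold at s3.

No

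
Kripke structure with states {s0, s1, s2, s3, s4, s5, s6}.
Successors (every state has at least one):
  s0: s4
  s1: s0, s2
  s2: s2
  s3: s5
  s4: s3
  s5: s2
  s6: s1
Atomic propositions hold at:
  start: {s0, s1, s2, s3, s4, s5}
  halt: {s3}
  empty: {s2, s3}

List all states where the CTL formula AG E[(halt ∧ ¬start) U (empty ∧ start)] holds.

Sat(¬start) = {s6}
Sat(halt ∧ ¬start) = ∅
Sat(empty ∧ start) = {s2, s3}
E[(halt ∧ ¬start) U (empty ∧ start)]: least fixpoint, start Z0 = Sat((empty ∧ start)) = {s2, s3}, add states in Sat(halt ∧ ¬start) with some successor in Z. Already a fixed point.
Sat(E[(halt ∧ ¬start) U (empty ∧ start)]) = {s2, s3}
AG E[(halt ∧ ¬start) U (empty ∧ start)]: greatest fixpoint, start Z0 = {s2, s3}, keep only states in Sat with every successor in Z. Z1 = {s2}; fixed.
Sat(AG E[(halt ∧ ¬start) U (empty ∧ start)]) = {s2}

{s2}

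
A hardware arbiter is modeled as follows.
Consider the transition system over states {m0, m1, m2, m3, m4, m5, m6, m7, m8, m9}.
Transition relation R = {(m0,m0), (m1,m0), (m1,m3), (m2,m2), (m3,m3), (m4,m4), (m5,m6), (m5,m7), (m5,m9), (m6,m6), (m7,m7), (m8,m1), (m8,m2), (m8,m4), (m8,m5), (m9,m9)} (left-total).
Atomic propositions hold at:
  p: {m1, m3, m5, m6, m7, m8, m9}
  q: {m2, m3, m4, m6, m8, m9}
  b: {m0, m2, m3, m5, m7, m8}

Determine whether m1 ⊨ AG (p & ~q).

No

Sat(~q) = {m0, m1, m5, m7}
Sat(p & ~q) = {m1, m5, m7}
AG (p & ~q): greatest fixpoint, start Z0 = {m1, m5, m7}, keep only states in Sat with every successor in Z. Z1 = {m7}; fixed.
Sat(AG (p & ~q)) = {m7}
m1 ∉ Sat(AG (p & ~q)) = {m7}, so the formula does not hold at m1.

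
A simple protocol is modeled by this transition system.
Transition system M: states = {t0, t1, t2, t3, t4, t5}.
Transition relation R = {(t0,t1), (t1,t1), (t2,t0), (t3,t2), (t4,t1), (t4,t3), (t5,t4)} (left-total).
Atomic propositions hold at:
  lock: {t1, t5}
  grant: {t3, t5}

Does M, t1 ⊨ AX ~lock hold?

No

Sat(~lock) = {t0, t2, t3, t4}
Sat(AX ~lock) = {s : every successor in {t0, t2, t3, t4}} = {t2, t3, t5}
t1 ∉ Sat(AX ~lock) = {t2, t3, t5}, so the formula does not hold at t1.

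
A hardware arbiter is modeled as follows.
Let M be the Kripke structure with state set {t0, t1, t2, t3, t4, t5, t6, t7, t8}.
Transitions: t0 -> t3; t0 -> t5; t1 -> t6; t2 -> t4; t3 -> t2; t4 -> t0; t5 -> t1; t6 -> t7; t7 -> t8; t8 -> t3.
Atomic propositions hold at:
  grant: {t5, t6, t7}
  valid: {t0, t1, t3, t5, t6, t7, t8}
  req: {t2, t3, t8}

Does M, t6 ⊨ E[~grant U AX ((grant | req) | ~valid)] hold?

Sat(~grant) = {t0, t1, t2, t3, t4, t8}
Sat(grant | req) = {t2, t3, t5, t6, t7, t8}
Sat(~valid) = {t2, t4}
Sat((grant | req) | ~valid) = {t2, t3, t4, t5, t6, t7, t8}
Sat(AX ((grant | req) | ~valid)) = {s : every successor in {t2, t3, t4, t5, t6, t7, t8}} = {t0, t1, t2, t3, t6, t7, t8}
E[~grant U AX ((grant | req) | ~valid)]: least fixpoint, start Z0 = Sat(AX ((grant | req) | ~valid)) = {t0, t1, t2, t3, t6, t7, t8}, add states in Sat(~grant) with some successor in Z. Z1 = {t0, t1, t2, t3, t4, t6, t7, t8}; fixed.
Sat(E[~grant U AX ((grant | req) | ~valid)]) = {t0, t1, t2, t3, t4, t6, t7, t8}
t6 ∈ Sat(E[~grant U AX ((grant | req) | ~valid)]) = {t0, t1, t2, t3, t4, t6, t7, t8}, so the formula holds at t6.

Yes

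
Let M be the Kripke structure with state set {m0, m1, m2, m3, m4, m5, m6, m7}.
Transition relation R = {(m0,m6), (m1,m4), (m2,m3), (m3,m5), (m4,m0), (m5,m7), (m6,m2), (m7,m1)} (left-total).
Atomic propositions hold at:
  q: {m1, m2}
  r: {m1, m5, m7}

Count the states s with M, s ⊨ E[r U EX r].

Sat(EX r) = {s : some successor in {m1, m5, m7}} = {m3, m5, m7}
E[r U EX r]: least fixpoint, start Z0 = Sat(EX r) = {m3, m5, m7}, add states in Sat(r) with some successor in Z. Already a fixed point.
Sat(E[r U EX r]) = {m3, m5, m7}
|Sat(E[r U EX r])| = |{m3, m5, m7}| = 3.

3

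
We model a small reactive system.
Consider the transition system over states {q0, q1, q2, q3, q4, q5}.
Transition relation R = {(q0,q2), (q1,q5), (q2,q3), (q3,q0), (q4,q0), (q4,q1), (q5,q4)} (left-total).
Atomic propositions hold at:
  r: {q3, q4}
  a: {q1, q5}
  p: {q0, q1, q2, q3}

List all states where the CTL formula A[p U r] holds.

A[p U r]: least fixpoint, start Z0 = Sat(r) = {q3, q4}, add states in Sat(p) with every successor in Z. Z1 = {q2, q3, q4}; Z2 = {q0, q2, q3, q4}; fixed.
Sat(A[p U r]) = {q0, q2, q3, q4}

{q0, q2, q3, q4}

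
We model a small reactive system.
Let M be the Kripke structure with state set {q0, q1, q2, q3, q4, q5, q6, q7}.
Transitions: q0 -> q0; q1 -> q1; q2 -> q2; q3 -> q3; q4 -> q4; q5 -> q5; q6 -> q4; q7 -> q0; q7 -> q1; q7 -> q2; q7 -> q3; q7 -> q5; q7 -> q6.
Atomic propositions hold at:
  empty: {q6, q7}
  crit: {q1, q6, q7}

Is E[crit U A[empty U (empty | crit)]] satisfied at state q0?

No

Sat(empty | crit) = {q1, q6, q7}
A[empty U (empty | crit)]: least fixpoint, start Z0 = Sat((empty | crit)) = {q1, q6, q7}, add states in Sat(empty) with every successor in Z. Already a fixed point.
Sat(A[empty U (empty | crit)]) = {q1, q6, q7}
E[crit U A[empty U (empty | crit)]]: least fixpoint, start Z0 = Sat(A[empty U (empty | crit)]) = {q1, q6, q7}, add states in Sat(crit) with some successor in Z. Already a fixed point.
Sat(E[crit U A[empty U (empty | crit)]]) = {q1, q6, q7}
q0 ∉ Sat(E[crit U A[empty U (empty | crit)]]) = {q1, q6, q7}, so the formula does not hold at q0.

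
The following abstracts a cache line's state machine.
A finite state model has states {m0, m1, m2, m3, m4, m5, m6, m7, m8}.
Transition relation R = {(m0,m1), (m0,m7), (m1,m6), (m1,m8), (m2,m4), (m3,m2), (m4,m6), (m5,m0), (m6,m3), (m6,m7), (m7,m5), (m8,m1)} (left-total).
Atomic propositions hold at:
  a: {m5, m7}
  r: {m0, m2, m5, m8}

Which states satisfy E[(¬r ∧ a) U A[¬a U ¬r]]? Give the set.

{m0, m1, m2, m3, m4, m6, m7, m8}

Sat(¬r) = {m1, m3, m4, m6, m7}
Sat(¬r ∧ a) = {m7}
Sat(¬a) = {m0, m1, m2, m3, m4, m6, m8}
A[¬a U ¬r]: least fixpoint, start Z0 = Sat(¬r) = {m1, m3, m4, m6, m7}, add states in Sat(¬a) with every successor in Z. Z1 = {m0, m1, m2, m3, m4, m6, m7, m8}; fixed.
Sat(A[¬a U ¬r]) = {m0, m1, m2, m3, m4, m6, m7, m8}
E[(¬r ∧ a) U A[¬a U ¬r]]: least fixpoint, start Z0 = Sat(A[¬a U ¬r]) = {m0, m1, m2, m3, m4, m6, m7, m8}, add states in Sat(¬r ∧ a) with some successor in Z. Already a fixed point.
Sat(E[(¬r ∧ a) U A[¬a U ¬r]]) = {m0, m1, m2, m3, m4, m6, m7, m8}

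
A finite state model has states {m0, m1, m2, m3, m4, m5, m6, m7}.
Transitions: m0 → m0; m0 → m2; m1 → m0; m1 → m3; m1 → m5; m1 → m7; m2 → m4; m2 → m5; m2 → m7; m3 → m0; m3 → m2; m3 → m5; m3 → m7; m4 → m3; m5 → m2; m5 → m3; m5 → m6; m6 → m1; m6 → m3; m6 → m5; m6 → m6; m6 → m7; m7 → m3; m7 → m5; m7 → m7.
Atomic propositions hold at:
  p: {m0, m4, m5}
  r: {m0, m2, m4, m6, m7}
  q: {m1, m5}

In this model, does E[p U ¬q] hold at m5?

Yes

Sat(¬q) = {m0, m2, m3, m4, m6, m7}
E[p U ¬q]: least fixpoint, start Z0 = Sat(¬q) = {m0, m2, m3, m4, m6, m7}, add states in Sat(p) with some successor in Z. Z1 = {m0, m2, m3, m4, m5, m6, m7}; fixed.
Sat(E[p U ¬q]) = {m0, m2, m3, m4, m5, m6, m7}
m5 ∈ Sat(E[p U ¬q]) = {m0, m2, m3, m4, m5, m6, m7}, so the formula holds at m5.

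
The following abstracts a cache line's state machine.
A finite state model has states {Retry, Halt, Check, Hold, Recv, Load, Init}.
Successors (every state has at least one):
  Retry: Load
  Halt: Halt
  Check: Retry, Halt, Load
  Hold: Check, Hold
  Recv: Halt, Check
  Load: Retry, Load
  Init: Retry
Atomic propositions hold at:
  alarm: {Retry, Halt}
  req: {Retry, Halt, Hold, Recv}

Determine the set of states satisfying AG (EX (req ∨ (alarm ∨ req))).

{Halt}

Sat(alarm ∨ req) = {Retry, Halt, Hold, Recv}
Sat(req ∨ (alarm ∨ req)) = {Retry, Halt, Hold, Recv}
Sat(EX (req ∨ (alarm ∨ req))) = {s : some successor in {Retry, Halt, Hold, Recv}} = {Halt, Check, Hold, Recv, Load, Init}
AG (EX (req ∨ (alarm ∨ req))): greatest fixpoint, start Z0 = {Halt, Check, Hold, Recv, Load, Init}, keep only states in Sat with every successor in Z. Z1 = {Halt, Hold, Recv}; Z2 = {Halt}; fixed.
Sat(AG (EX (req ∨ (alarm ∨ req)))) = {Halt}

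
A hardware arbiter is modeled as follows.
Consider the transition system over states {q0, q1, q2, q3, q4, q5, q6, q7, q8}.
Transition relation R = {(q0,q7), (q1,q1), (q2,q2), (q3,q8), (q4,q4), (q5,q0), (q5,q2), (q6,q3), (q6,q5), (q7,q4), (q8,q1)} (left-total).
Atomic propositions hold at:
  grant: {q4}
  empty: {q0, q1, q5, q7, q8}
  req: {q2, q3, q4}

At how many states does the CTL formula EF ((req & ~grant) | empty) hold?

Sat(~grant) = {q0, q1, q2, q3, q5, q6, q7, q8}
Sat(req & ~grant) = {q2, q3}
Sat((req & ~grant) | empty) = {q0, q1, q2, q3, q5, q7, q8}
EF ((req & ~grant) | empty): least fixpoint, start Z0 = {q0, q1, q2, q3, q5, q7, q8}, add states with some successor in Z. Z1 = {q0, q1, q2, q3, q5, q6, q7, q8}; fixed.
Sat(EF ((req & ~grant) | empty)) = {q0, q1, q2, q3, q5, q6, q7, q8}
|Sat(EF ((req & ~grant) | empty))| = |{q0, q1, q2, q3, q5, q6, q7, q8}| = 8.

8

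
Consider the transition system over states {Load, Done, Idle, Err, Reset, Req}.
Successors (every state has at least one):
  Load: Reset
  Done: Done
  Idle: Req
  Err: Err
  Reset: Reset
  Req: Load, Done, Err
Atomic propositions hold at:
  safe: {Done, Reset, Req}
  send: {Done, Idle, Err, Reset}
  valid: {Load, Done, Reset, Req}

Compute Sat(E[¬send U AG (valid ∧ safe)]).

{Load, Done, Reset, Req}

Sat(¬send) = {Load, Req}
Sat(valid ∧ safe) = {Done, Reset, Req}
AG (valid ∧ safe): greatest fixpoint, start Z0 = {Done, Reset, Req}, keep only states in Sat with every successor in Z. Z1 = {Done, Reset}; fixed.
Sat(AG (valid ∧ safe)) = {Done, Reset}
E[¬send U AG (valid ∧ safe)]: least fixpoint, start Z0 = Sat(AG (valid ∧ safe)) = {Done, Reset}, add states in Sat(¬send) with some successor in Z. Z1 = {Load, Done, Reset, Req}; fixed.
Sat(E[¬send U AG (valid ∧ safe)]) = {Load, Done, Reset, Req}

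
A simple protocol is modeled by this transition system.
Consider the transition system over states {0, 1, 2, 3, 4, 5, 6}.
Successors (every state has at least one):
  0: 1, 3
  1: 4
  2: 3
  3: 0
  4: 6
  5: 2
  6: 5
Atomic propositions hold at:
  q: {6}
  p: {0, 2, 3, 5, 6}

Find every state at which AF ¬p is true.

Sat(¬p) = {1, 4}
AF ¬p: least fixpoint, start Z0 = {1, 4}, add states with every successor in Z. Already a fixed point.
Sat(AF ¬p) = {1, 4}

{1, 4}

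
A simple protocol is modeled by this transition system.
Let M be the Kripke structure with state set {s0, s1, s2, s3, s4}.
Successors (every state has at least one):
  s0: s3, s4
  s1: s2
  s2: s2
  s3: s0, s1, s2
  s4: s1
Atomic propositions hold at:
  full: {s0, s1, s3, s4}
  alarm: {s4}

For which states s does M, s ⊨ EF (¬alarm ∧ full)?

Sat(¬alarm) = {s0, s1, s2, s3}
Sat(¬alarm ∧ full) = {s0, s1, s3}
EF (¬alarm ∧ full): least fixpoint, start Z0 = {s0, s1, s3}, add states with some successor in Z. Z1 = {s0, s1, s3, s4}; fixed.
Sat(EF (¬alarm ∧ full)) = {s0, s1, s3, s4}

{s0, s1, s3, s4}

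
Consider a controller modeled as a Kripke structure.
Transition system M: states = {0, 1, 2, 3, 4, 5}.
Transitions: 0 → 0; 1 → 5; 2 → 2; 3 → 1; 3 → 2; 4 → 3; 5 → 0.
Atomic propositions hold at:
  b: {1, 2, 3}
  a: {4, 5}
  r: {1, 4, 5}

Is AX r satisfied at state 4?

No

Sat(AX r) = {s : every successor in {1, 4, 5}} = {1}
4 ∉ Sat(AX r) = {1}, so the formula does not hold at 4.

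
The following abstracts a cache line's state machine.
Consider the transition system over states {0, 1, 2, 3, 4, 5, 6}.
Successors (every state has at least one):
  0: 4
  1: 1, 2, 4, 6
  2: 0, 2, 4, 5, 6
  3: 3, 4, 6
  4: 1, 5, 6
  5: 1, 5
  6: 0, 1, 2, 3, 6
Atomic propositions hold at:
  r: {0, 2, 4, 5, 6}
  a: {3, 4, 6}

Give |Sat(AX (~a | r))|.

5

Sat(~a) = {0, 1, 2, 5}
Sat(~a | r) = {0, 1, 2, 4, 5, 6}
Sat(AX (~a | r)) = {s : every successor in {0, 1, 2, 4, 5, 6}} = {0, 1, 2, 4, 5}
|Sat(AX (~a | r))| = |{0, 1, 2, 4, 5}| = 5.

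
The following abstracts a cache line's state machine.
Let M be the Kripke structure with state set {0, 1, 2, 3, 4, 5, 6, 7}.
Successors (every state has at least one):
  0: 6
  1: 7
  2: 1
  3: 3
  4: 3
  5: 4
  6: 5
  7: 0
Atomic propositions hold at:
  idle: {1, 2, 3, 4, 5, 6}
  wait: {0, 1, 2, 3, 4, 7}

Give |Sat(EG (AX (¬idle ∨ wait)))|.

Sat(¬idle) = {0, 7}
Sat(¬idle ∨ wait) = {0, 1, 2, 3, 4, 7}
Sat(AX (¬idle ∨ wait)) = {s : every successor in {0, 1, 2, 3, 4, 7}} = {1, 2, 3, 4, 5, 7}
EG (AX (¬idle ∨ wait)): greatest fixpoint, start Z0 = {1, 2, 3, 4, 5, 7}, keep only states in Sat with some successor in Z. Z1 = {1, 2, 3, 4, 5}; Z2 = {2, 3, 4, 5}; Z3 = {3, 4, 5}; fixed.
Sat(EG (AX (¬idle ∨ wait))) = {3, 4, 5}
|Sat(EG (AX (¬idle ∨ wait)))| = |{3, 4, 5}| = 3.

3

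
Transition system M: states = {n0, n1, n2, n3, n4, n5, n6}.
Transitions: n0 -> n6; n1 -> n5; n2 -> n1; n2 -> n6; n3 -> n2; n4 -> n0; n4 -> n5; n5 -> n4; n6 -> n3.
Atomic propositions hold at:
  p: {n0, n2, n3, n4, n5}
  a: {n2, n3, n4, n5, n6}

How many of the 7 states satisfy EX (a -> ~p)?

3

Sat(~p) = {n1, n6}
Sat(a -> ~p) = {n0, n1, n6}
Sat(EX (a -> ~p)) = {s : some successor in {n0, n1, n6}} = {n0, n2, n4}
|Sat(EX (a -> ~p))| = |{n0, n2, n4}| = 3.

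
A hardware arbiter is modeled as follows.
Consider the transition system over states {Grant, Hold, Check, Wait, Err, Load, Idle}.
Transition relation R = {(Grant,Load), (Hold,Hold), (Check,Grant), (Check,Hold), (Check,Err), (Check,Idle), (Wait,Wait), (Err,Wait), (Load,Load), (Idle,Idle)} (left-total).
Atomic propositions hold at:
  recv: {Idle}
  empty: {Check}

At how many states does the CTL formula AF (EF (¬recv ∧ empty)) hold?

1

Sat(¬recv) = {Grant, Hold, Check, Wait, Err, Load}
Sat(¬recv ∧ empty) = {Check}
EF (¬recv ∧ empty): least fixpoint, start Z0 = {Check}, add states with some successor in Z. Already a fixed point.
Sat(EF (¬recv ∧ empty)) = {Check}
AF (EF (¬recv ∧ empty)): least fixpoint, start Z0 = {Check}, add states with every successor in Z. Already a fixed point.
Sat(AF (EF (¬recv ∧ empty))) = {Check}
|Sat(AF (EF (¬recv ∧ empty)))| = |{Check}| = 1.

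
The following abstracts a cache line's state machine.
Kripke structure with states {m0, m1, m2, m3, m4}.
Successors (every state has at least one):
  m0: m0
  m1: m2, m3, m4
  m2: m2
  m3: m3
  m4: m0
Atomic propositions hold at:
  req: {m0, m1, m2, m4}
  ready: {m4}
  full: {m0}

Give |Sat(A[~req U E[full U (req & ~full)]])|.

Sat(~req) = {m3}
Sat(~full) = {m1, m2, m3, m4}
Sat(req & ~full) = {m1, m2, m4}
E[full U (req & ~full)]: least fixpoint, start Z0 = Sat((req & ~full)) = {m1, m2, m4}, add states in Sat(full) with some successor in Z. Already a fixed point.
Sat(E[full U (req & ~full)]) = {m1, m2, m4}
A[~req U E[full U (req & ~full)]]: least fixpoint, start Z0 = Sat(E[full U (req & ~full)]) = {m1, m2, m4}, add states in Sat(~req) with every successor in Z. Already a fixed point.
Sat(A[~req U E[full U (req & ~full)]]) = {m1, m2, m4}
|Sat(A[~req U E[full U (req & ~full)]])| = |{m1, m2, m4}| = 3.

3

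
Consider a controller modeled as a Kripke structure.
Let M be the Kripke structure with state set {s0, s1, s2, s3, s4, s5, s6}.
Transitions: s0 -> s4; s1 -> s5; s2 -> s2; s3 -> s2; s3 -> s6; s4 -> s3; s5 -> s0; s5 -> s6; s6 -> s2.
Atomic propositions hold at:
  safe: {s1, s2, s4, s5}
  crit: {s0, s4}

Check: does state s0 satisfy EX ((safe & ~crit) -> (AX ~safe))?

Yes

Sat(~crit) = {s1, s2, s3, s5, s6}
Sat(safe & ~crit) = {s1, s2, s5}
Sat(~safe) = {s0, s3, s6}
Sat(AX ~safe) = {s : every successor in {s0, s3, s6}} = {s4, s5}
Sat((safe & ~crit) -> (AX ~safe)) = {s0, s3, s4, s5, s6}
Sat(EX ((safe & ~crit) -> (AX ~safe))) = {s : some successor in {s0, s3, s4, s5, s6}} = {s0, s1, s3, s4, s5}
s0 ∈ Sat(EX ((safe & ~crit) -> (AX ~safe))) = {s0, s1, s3, s4, s5}, so the formula holds at s0.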